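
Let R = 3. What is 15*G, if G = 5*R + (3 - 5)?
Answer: 195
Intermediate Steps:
G = 13 (G = 5*3 + (3 - 5) = 15 - 2 = 13)
15*G = 15*13 = 195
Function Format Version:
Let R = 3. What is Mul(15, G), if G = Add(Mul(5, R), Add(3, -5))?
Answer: 195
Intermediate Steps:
G = 13 (G = Add(Mul(5, 3), Add(3, -5)) = Add(15, -2) = 13)
Mul(15, G) = Mul(15, 13) = 195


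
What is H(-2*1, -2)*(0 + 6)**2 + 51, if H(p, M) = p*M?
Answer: 195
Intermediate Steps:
H(p, M) = M*p
H(-2*1, -2)*(0 + 6)**2 + 51 = (-(-4))*(0 + 6)**2 + 51 = -2*(-2)*6**2 + 51 = 4*36 + 51 = 144 + 51 = 195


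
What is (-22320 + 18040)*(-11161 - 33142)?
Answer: 189616840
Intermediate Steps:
(-22320 + 18040)*(-11161 - 33142) = -4280*(-44303) = 189616840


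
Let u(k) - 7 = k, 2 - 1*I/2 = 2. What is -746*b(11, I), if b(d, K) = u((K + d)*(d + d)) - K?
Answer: -185754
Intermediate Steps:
I = 0 (I = 4 - 2*2 = 4 - 4 = 0)
u(k) = 7 + k
b(d, K) = 7 - K + 2*d*(K + d) (b(d, K) = (7 + (K + d)*(d + d)) - K = (7 + (K + d)*(2*d)) - K = (7 + 2*d*(K + d)) - K = 7 - K + 2*d*(K + d))
-746*b(11, I) = -746*(7 - 1*0 + 2*11*(0 + 11)) = -746*(7 + 0 + 2*11*11) = -746*(7 + 0 + 242) = -746*249 = -185754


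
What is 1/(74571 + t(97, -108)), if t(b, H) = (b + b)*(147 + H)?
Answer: 1/82137 ≈ 1.2175e-5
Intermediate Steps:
t(b, H) = 2*b*(147 + H) (t(b, H) = (2*b)*(147 + H) = 2*b*(147 + H))
1/(74571 + t(97, -108)) = 1/(74571 + 2*97*(147 - 108)) = 1/(74571 + 2*97*39) = 1/(74571 + 7566) = 1/82137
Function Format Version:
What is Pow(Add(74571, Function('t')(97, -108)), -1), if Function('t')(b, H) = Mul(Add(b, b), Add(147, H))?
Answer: Rational(1, 82137) ≈ 1.2175e-5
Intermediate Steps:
Function('t')(b, H) = Mul(2, b, Add(147, H)) (Function('t')(b, H) = Mul(Mul(2, b), Add(147, H)) = Mul(2, b, Add(147, H)))
Pow(Add(74571, Function('t')(97, -108)), -1) = Pow(Add(74571, Mul(2, 97, Add(147, -108))), -1) = Pow(Add(74571, Mul(2, 97, 39)), -1) = Pow(Add(74571, 7566), -1) = Pow(82137, -1) = Rational(1, 82137)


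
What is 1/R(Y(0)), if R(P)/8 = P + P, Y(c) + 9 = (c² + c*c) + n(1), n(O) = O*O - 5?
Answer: -1/208 ≈ -0.0048077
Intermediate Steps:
n(O) = -5 + O² (n(O) = O² - 5 = -5 + O²)
Y(c) = -13 + 2*c² (Y(c) = -9 + ((c² + c*c) + (-5 + 1²)) = -9 + ((c² + c²) + (-5 + 1)) = -9 + (2*c² - 4) = -9 + (-4 + 2*c²) = -13 + 2*c²)
R(P) = 16*P (R(P) = 8*(P + P) = 8*(2*P) = 16*P)
1/R(Y(0)) = 1/(16*(-13 + 2*0²)) = 1/(16*(-13 + 2*0)) = 1/(16*(-13 + 0)) = 1/(16*(-13)) = 1/(-208) = -1/208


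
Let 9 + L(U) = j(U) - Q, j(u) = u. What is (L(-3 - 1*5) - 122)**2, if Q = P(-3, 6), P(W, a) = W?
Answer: 18496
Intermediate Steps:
Q = -3
L(U) = -6 + U (L(U) = -9 + (U - 1*(-3)) = -9 + (U + 3) = -9 + (3 + U) = -6 + U)
(L(-3 - 1*5) - 122)**2 = ((-6 + (-3 - 1*5)) - 122)**2 = ((-6 + (-3 - 5)) - 122)**2 = ((-6 - 8) - 122)**2 = (-14 - 122)**2 = (-136)**2 = 18496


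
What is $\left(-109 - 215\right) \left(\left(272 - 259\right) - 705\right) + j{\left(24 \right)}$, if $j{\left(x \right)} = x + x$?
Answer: $224256$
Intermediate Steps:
$j{\left(x \right)} = 2 x$
$\left(-109 - 215\right) \left(\left(272 - 259\right) - 705\right) + j{\left(24 \right)} = \left(-109 - 215\right) \left(\left(272 - 259\right) - 705\right) + 2 \cdot 24 = \left(-109 - 215\right) \left(13 - 705\right) + 48 = \left(-324\right) \left(-692\right) + 48 = 224208 + 48 = 224256$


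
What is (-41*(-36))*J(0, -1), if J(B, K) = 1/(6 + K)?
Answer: 1476/5 ≈ 295.20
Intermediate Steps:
(-41*(-36))*J(0, -1) = (-41*(-36))/(6 - 1) = 1476/5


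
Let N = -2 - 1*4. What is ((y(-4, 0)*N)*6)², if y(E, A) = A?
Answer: 0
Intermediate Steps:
N = -6 (N = -2 - 4 = -6)
((y(-4, 0)*N)*6)² = ((0*(-6))*6)² = (0*6)² = 0² = 0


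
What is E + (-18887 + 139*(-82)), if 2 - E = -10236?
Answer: -20047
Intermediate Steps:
E = 10238 (E = 2 - 1*(-10236) = 2 + 10236 = 10238)
E + (-18887 + 139*(-82)) = 10238 + (-18887 + 139*(-82)) = 10238 + (-18887 - 11398) = 10238 - 30285 = -20047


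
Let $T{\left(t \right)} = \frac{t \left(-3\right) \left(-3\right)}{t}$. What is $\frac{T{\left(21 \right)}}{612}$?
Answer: $\frac{1}{68} \approx 0.014706$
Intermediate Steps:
$T{\left(t \right)} = 9$ ($T{\left(t \right)} = \frac{- 3 t \left(-3\right)}{t} = \frac{9 t}{t} = 9$)
$\frac{T{\left(21 \right)}}{612} = \frac{9}{612} = 9 \cdot \frac{1}{612} = \frac{1}{68}$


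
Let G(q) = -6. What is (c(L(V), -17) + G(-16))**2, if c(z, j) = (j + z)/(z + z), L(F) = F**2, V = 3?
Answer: 3364/81 ≈ 41.531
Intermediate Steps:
c(z, j) = (j + z)/(2*z) (c(z, j) = (j + z)/((2*z)) = (j + z)*(1/(2*z)) = (j + z)/(2*z))
(c(L(V), -17) + G(-16))**2 = ((-17 + 3**2)/(2*(3**2)) - 6)**2 = ((1/2)*(-17 + 9)/9 - 6)**2 = ((1/2)*(1/9)*(-8) - 6)**2 = (-4/9 - 6)**2 = (-58/9)**2 = 3364/81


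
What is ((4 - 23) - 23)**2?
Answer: 1764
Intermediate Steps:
((4 - 23) - 23)**2 = (-19 - 23)**2 = (-42)**2 = 1764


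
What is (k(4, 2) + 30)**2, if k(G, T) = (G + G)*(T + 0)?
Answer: 2116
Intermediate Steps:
k(G, T) = 2*G*T (k(G, T) = (2*G)*T = 2*G*T)
(k(4, 2) + 30)**2 = (2*4*2 + 30)**2 = (16 + 30)**2 = 46**2 = 2116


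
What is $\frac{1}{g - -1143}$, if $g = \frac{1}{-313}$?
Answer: $\frac{313}{357758} \approx 0.00087489$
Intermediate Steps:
$g = - \frac{1}{313} \approx -0.0031949$
$\frac{1}{g - -1143} = \frac{1}{- \frac{1}{313} - -1143} = \frac{1}{- \frac{1}{313} + \left(-1291 + 2434\right)} = \frac{1}{- \frac{1}{313} + 1143} = \frac{1}{\frac{357758}{313}} = \frac{313}{357758}$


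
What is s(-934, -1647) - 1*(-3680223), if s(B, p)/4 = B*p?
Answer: 9833415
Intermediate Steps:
s(B, p) = 4*B*p (s(B, p) = 4*(B*p) = 4*B*p)
s(-934, -1647) - 1*(-3680223) = 4*(-934)*(-1647) - 1*(-3680223) = 6153192 + 3680223 = 9833415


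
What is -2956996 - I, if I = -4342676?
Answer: 1385680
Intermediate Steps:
-2956996 - I = -2956996 - 1*(-4342676) = -2956996 + 4342676 = 1385680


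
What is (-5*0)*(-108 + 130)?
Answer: 0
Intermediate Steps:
(-5*0)*(-108 + 130) = 0*22 = 0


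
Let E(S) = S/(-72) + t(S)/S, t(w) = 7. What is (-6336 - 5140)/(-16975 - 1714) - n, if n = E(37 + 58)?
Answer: 237744809/127832760 ≈ 1.8598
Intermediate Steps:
E(S) = 7/S - S/72 (E(S) = S/(-72) + 7/S = S*(-1/72) + 7/S = -S/72 + 7/S = 7/S - S/72)
n = -8521/6840 (n = 7/(37 + 58) - (37 + 58)/72 = 7/95 - 1/72*95 = 7*(1/95) - 95/72 = 7/95 - 95/72 = -8521/6840 ≈ -1.2458)
(-6336 - 5140)/(-16975 - 1714) - n = (-6336 - 5140)/(-16975 - 1714) - 1*(-8521/6840) = -11476/(-18689) + 8521/6840 = -11476*(-1/18689) + 8521/6840 = 11476/18689 + 8521/6840 = 237744809/127832760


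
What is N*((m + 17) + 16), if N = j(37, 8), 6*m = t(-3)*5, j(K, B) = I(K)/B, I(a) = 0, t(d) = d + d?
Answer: 0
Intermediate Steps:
t(d) = 2*d
j(K, B) = 0 (j(K, B) = 0/B = 0)
m = -5 (m = ((2*(-3))*5)/6 = (-6*5)/6 = (⅙)*(-30) = -5)
N = 0
N*((m + 17) + 16) = 0*((-5 + 17) + 16) = 0*(12 + 16) = 0*28 = 0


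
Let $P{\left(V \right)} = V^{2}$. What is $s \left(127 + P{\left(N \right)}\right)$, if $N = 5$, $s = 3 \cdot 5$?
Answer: $2280$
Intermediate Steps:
$s = 15$
$s \left(127 + P{\left(N \right)}\right) = 15 \left(127 + 5^{2}\right) = 15 \left(127 + 25\right) = 15 \cdot 152 = 2280$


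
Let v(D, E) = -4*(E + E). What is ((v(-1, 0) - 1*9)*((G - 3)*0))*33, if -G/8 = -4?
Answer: 0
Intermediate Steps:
v(D, E) = -8*E
G = 32 (G = -8*(-4) = 32)
((v(-1, 0) - 1*9)*((G - 3)*0))*33 = ((-8*0 - 1*9)*((32 - 3)*0))*33 = ((0 - 9)*(29*0))*33 = -9*0*33 = 0*33 = 0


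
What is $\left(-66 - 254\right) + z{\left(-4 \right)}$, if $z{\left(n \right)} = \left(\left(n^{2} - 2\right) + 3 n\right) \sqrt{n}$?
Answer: $-320 + 4 i \approx -320.0 + 4.0 i$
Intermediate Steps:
$z{\left(n \right)} = \sqrt{n} \left(-2 + n^{2} + 3 n\right)$ ($z{\left(n \right)} = \left(\left(-2 + n^{2}\right) + 3 n\right) \sqrt{n} = \left(-2 + n^{2} + 3 n\right) \sqrt{n} = \sqrt{n} \left(-2 + n^{2} + 3 n\right)$)
$\left(-66 - 254\right) + z{\left(-4 \right)} = \left(-66 - 254\right) + \sqrt{-4} \left(-2 + \left(-4\right)^{2} + 3 \left(-4\right)\right) = -320 + 2 i \left(-2 + 16 - 12\right) = -320 + 2 i 2 = -320 + 4 i$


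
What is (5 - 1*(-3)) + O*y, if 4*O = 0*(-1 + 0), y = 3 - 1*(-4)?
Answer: 8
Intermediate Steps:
y = 7 (y = 3 + 4 = 7)
O = 0 (O = (0*(-1 + 0))/4 = (0*(-1))/4 = (¼)*0 = 0)
(5 - 1*(-3)) + O*y = (5 - 1*(-3)) + 0*7 = (5 + 3) + 0 = 8 + 0 = 8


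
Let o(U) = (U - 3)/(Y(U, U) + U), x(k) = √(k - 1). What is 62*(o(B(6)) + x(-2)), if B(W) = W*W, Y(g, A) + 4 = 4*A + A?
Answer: 1023/106 + 62*I*√3 ≈ 9.6509 + 107.39*I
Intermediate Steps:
x(k) = √(-1 + k)
Y(g, A) = -4 + 5*A (Y(g, A) = -4 + (4*A + A) = -4 + 5*A)
B(W) = W²
o(U) = (-3 + U)/(-4 + 6*U) (o(U) = (U - 3)/((-4 + 5*U) + U) = (-3 + U)/(-4 + 6*U))
62*(o(B(6)) + x(-2)) = 62*((-3 + 6²)/(2*(-2 + 3*6²)) + √(-1 - 2)) = 62*((-3 + 36)/(2*(-2 + 3*36)) + √(-3)) = 62*((½)*33/(-2 + 108) + I*√3) = 62*((½)*33/106 + I*√3) = 62*((½)*(1/106)*33 + I*√3) = 62*(33/212 + I*√3) = 1023/106 + 62*I*√3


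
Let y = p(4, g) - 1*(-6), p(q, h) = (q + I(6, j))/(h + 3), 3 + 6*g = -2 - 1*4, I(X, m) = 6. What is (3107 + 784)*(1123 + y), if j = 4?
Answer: 4418879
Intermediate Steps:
g = -3/2 (g = -½ + (-2 - 1*4)/6 = -½ + (-2 - 4)/6 = -½ + (⅙)*(-6) = -½ - 1 = -3/2 ≈ -1.5000)
p(q, h) = (6 + q)/(3 + h) (p(q, h) = (q + 6)/(h + 3) = (6 + q)/(3 + h))
y = 38/3 (y = (6 + 4)/(3 - 3/2) - 1*(-6) = 10/(3/2) + 6 = (⅔)*10 + 6 = 20/3 + 6 = 38/3 ≈ 12.667)
(3107 + 784)*(1123 + y) = (3107 + 784)*(1123 + 38/3) = 3891*(3407/3) = 4418879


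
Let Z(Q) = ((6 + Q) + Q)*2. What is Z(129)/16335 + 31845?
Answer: 15763291/495 ≈ 31845.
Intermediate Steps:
Z(Q) = 12 + 4*Q (Z(Q) = (6 + 2*Q)*2 = 12 + 4*Q)
Z(129)/16335 + 31845 = (12 + 4*129)/16335 + 31845 = (12 + 516)*(1/16335) + 31845 = 528*(1/16335) + 31845 = 16/495 + 31845 = 15763291/495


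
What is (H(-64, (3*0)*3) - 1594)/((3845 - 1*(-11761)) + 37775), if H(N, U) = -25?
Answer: -1619/53381 ≈ -0.030329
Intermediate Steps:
(H(-64, (3*0)*3) - 1594)/((3845 - 1*(-11761)) + 37775) = (-25 - 1594)/((3845 - 1*(-11761)) + 37775) = -1619/((3845 + 11761) + 37775) = -1619/(15606 + 37775) = -1619/53381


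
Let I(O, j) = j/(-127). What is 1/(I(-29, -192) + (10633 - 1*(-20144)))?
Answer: 127/3908871 ≈ 3.2490e-5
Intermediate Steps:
I(O, j) = -j/127 (I(O, j) = j*(-1/127) = -j/127)
1/(I(-29, -192) + (10633 - 1*(-20144))) = 1/(-1/127*(-192) + (10633 - 1*(-20144))) = 1/(192/127 + (10633 + 20144)) = 1/(192/127 + 30777) = 1/(3908871/127) = 127/3908871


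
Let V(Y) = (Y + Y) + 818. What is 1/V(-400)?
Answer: 1/18 ≈ 0.055556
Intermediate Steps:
V(Y) = 818 + 2*Y (V(Y) = 2*Y + 818 = 818 + 2*Y)
1/V(-400) = 1/(818 + 2*(-400)) = 1/(818 - 800) = 1/18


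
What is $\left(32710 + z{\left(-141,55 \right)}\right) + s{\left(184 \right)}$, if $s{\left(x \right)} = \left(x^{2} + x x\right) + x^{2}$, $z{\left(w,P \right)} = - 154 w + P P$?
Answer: $159017$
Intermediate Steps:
$z{\left(w,P \right)} = P^{2} - 154 w$ ($z{\left(w,P \right)} = - 154 w + P^{2} = P^{2} - 154 w$)
$s{\left(x \right)} = 3 x^{2}$ ($s{\left(x \right)} = \left(x^{2} + x^{2}\right) + x^{2} = 2 x^{2} + x^{2} = 3 x^{2}$)
$\left(32710 + z{\left(-141,55 \right)}\right) + s{\left(184 \right)} = \left(32710 + \left(55^{2} - -21714\right)\right) + 3 \cdot 184^{2} = \left(32710 + \left(3025 + 21714\right)\right) + 3 \cdot 33856 = \left(32710 + 24739\right) + 101568 = 57449 + 101568 = 159017$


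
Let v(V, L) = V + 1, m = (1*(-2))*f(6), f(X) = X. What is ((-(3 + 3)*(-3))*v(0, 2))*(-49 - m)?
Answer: -666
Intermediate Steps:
m = -12 (m = (1*(-2))*6 = -2*6 = -12)
v(V, L) = 1 + V
((-(3 + 3)*(-3))*v(0, 2))*(-49 - m) = ((-(3 + 3)*(-3))*(1 + 0))*(-49 - 1*(-12)) = (-6*(-3)*1)*(-49 + 12) = (-1*(-18)*1)*(-37) = (18*1)*(-37) = 18*(-37) = -666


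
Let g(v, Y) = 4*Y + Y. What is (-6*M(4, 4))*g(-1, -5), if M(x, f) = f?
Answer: 600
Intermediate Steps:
g(v, Y) = 5*Y
(-6*M(4, 4))*g(-1, -5) = (-6*4)*(5*(-5)) = -24*(-25) = 600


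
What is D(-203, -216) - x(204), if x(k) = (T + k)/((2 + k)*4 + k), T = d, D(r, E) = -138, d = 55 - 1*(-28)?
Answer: -142151/1028 ≈ -138.28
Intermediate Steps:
d = 83 (d = 55 + 28 = 83)
T = 83
x(k) = (83 + k)/(8 + 5*k) (x(k) = (83 + k)/((2 + k)*4 + k) = (83 + k)/((8 + 4*k) + k) = (83 + k)/(8 + 5*k))
D(-203, -216) - x(204) = -138 - (83 + 204)/(8 + 5*204) = -138 - 287/(8 + 1020) = -138 - 287/1028 = -142151/1028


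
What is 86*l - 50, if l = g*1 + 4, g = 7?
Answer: 896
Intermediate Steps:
l = 11 (l = 7*1 + 4 = 7 + 4 = 11)
86*l - 50 = 86*11 - 50 = 946 - 50 = 896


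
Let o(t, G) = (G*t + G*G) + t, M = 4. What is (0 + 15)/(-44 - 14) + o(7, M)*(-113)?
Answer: -334269/58 ≈ -5763.3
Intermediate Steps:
o(t, G) = t + G**2 + G*t (o(t, G) = (G*t + G**2) + t = (G**2 + G*t) + t = t + G**2 + G*t)
(0 + 15)/(-44 - 14) + o(7, M)*(-113) = (0 + 15)/(-44 - 14) + (7 + 4**2 + 4*7)*(-113) = 15/(-58) + (7 + 16 + 28)*(-113) = 15*(-1/58) + 51*(-113) = -15/58 - 5763 = -334269/58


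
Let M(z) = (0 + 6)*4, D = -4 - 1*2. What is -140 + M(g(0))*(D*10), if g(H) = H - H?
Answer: -1580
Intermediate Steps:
g(H) = 0
D = -6 (D = -4 - 2 = -6)
M(z) = 24 (M(z) = 6*4 = 24)
-140 + M(g(0))*(D*10) = -140 + 24*(-6*10) = -140 + 24*(-60) = -140 - 1440 = -1580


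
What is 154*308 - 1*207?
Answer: 47225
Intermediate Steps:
154*308 - 1*207 = 47432 - 207 = 47225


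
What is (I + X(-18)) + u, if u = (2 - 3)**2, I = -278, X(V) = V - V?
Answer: -277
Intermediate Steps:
X(V) = 0
u = 1 (u = (-1)**2 = 1)
(I + X(-18)) + u = (-278 + 0) + 1 = -278 + 1 = -277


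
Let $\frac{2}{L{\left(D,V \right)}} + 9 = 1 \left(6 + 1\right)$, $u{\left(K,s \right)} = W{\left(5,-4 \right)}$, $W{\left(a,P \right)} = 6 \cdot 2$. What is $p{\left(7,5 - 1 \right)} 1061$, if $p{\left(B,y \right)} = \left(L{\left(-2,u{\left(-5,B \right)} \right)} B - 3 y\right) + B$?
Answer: $-12732$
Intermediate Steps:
$W{\left(a,P \right)} = 12$
$u{\left(K,s \right)} = 12$
$L{\left(D,V \right)} = -1$ ($L{\left(D,V \right)} = \frac{2}{-9 + 1 \left(6 + 1\right)} = \frac{2}{-9 + 1 \cdot 7} = \frac{2}{-9 + 7} = \frac{2}{-2} = 2 \left(- \frac{1}{2}\right) = -1$)
$p{\left(B,y \right)} = - 3 y$ ($p{\left(B,y \right)} = \left(- B - 3 y\right) + B = - 3 y$)
$p{\left(7,5 - 1 \right)} 1061 = - 3 \left(5 - 1\right) 1061 = \left(-3\right) 4 \cdot 1061 = \left(-12\right) 1061 = -12732$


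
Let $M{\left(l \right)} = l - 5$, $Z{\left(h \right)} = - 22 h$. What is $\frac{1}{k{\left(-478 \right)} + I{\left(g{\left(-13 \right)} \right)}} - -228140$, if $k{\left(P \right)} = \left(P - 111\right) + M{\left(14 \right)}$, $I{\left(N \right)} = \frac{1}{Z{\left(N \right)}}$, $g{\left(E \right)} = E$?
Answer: $\frac{37843634774}{165879} \approx 2.2814 \cdot 10^{5}$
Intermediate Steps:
$M{\left(l \right)} = -5 + l$ ($M{\left(l \right)} = l - 5 = -5 + l$)
$I{\left(N \right)} = - \frac{1}{22 N}$ ($I{\left(N \right)} = \frac{1}{\left(-22\right) N} = - \frac{1}{22 N}$)
$k{\left(P \right)} = -102 + P$ ($k{\left(P \right)} = \left(P - 111\right) + \left(-5 + 14\right) = \left(-111 + P\right) + 9 = -102 + P$)
$\frac{1}{k{\left(-478 \right)} + I{\left(g{\left(-13 \right)} \right)}} - -228140 = \frac{1}{\left(-102 - 478\right) - \frac{1}{22 \left(-13\right)}} - -228140 = \frac{1}{-580 - - \frac{1}{286}} + 228140 = \frac{1}{-580 + \frac{1}{286}} + 228140 = \frac{1}{- \frac{165879}{286}} + 228140 = - \frac{286}{165879} + 228140 = \frac{37843634774}{165879}$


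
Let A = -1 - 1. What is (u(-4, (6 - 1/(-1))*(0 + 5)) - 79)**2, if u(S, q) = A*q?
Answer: 22201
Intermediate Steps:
A = -2
u(S, q) = -2*q
(u(-4, (6 - 1/(-1))*(0 + 5)) - 79)**2 = (-2*(6 - 1/(-1))*(0 + 5) - 79)**2 = (-2*(6 - 1*(-1))*5 - 79)**2 = (-2*(6 + 1)*5 - 79)**2 = (-14*5 - 79)**2 = (-2*35 - 79)**2 = (-70 - 79)**2 = (-149)**2 = 22201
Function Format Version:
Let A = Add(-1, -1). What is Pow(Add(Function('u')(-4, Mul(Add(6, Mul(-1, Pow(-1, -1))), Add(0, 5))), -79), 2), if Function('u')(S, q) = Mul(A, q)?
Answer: 22201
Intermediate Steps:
A = -2
Function('u')(S, q) = Mul(-2, q)
Pow(Add(Function('u')(-4, Mul(Add(6, Mul(-1, Pow(-1, -1))), Add(0, 5))), -79), 2) = Pow(Add(Mul(-2, Mul(Add(6, Mul(-1, Pow(-1, -1))), Add(0, 5))), -79), 2) = Pow(Add(Mul(-2, Mul(Add(6, Mul(-1, -1)), 5)), -79), 2) = Pow(Add(Mul(-2, Mul(Add(6, 1), 5)), -79), 2) = Pow(Add(Mul(-2, Mul(7, 5)), -79), 2) = Pow(Add(Mul(-2, 35), -79), 2) = Pow(Add(-70, -79), 2) = Pow(-149, 2) = 22201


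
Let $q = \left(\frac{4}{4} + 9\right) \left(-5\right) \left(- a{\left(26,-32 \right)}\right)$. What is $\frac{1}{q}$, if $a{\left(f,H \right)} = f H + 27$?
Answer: $- \frac{1}{40250} \approx -2.4845 \cdot 10^{-5}$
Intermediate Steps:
$a{\left(f,H \right)} = 27 + H f$ ($a{\left(f,H \right)} = H f + 27 = 27 + H f$)
$q = -40250$ ($q = \left(\frac{4}{4} + 9\right) \left(-5\right) \left(- (27 - 832)\right) = \left(4 \cdot \frac{1}{4} + 9\right) \left(-5\right) \left(- (27 - 832)\right) = \left(1 + 9\right) \left(-5\right) \left(\left(-1\right) \left(-805\right)\right) = 10 \left(-5\right) 805 = \left(-50\right) 805 = -40250$)
$\frac{1}{q} = \frac{1}{-40250} = - \frac{1}{40250}$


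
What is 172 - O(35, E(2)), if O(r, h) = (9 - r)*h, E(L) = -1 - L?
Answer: 94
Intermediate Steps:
O(r, h) = h*(9 - r)
172 - O(35, E(2)) = 172 - (-1 - 1*2)*(9 - 1*35) = 172 - (-1 - 2)*(9 - 35) = 172 - (-3)*(-26) = 172 - 1*78 = 172 - 78 = 94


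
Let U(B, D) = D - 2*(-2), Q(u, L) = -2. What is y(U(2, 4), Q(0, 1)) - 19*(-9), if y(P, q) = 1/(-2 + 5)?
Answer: 514/3 ≈ 171.33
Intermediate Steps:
U(B, D) = 4 + D (U(B, D) = D + 4 = 4 + D)
y(P, q) = ⅓ (y(P, q) = 1/3 = ⅓)
y(U(2, 4), Q(0, 1)) - 19*(-9) = ⅓ - 19*(-9) = ⅓ + 171 = 514/3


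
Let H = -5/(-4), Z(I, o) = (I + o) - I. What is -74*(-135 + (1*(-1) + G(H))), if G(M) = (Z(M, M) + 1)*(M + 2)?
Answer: 76183/8 ≈ 9522.9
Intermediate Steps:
Z(I, o) = o
H = 5/4 (H = -5*(-¼) = 5/4 ≈ 1.2500)
G(M) = (1 + M)*(2 + M) (G(M) = (M + 1)*(M + 2) = (1 + M)*(2 + M))
-74*(-135 + (1*(-1) + G(H))) = -74*(-135 + (1*(-1) + (2 + (5/4)² + 3*(5/4)))) = -74*(-135 + (-1 + (2 + 25/16 + 15/4))) = -74*(-135 + (-1 + 117/16)) = -74*(-135 + 101/16) = -74*(-2059/16) = 76183/8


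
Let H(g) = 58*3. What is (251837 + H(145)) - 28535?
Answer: 223476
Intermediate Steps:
H(g) = 174
(251837 + H(145)) - 28535 = (251837 + 174) - 28535 = 252011 - 28535 = 223476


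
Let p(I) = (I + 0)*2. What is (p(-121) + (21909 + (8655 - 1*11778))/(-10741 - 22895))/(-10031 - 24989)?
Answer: 1359783/196322120 ≈ 0.0069263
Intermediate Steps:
p(I) = 2*I (p(I) = I*2 = 2*I)
(p(-121) + (21909 + (8655 - 1*11778))/(-10741 - 22895))/(-10031 - 24989) = (2*(-121) + (21909 + (8655 - 1*11778))/(-10741 - 22895))/(-10031 - 24989) = (-242 + (21909 + (8655 - 11778))/(-33636))/(-35020) = (-242 + (21909 - 3123)*(-1/33636))*(-1/35020) = (-242 + 18786*(-1/33636))*(-1/35020) = (-242 - 3131/5606)*(-1/35020) = -1359783/5606*(-1/35020) = 1359783/196322120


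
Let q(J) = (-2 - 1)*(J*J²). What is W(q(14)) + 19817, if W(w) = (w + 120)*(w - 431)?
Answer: 70294073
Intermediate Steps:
q(J) = -3*J³
W(w) = (-431 + w)*(120 + w) (W(w) = (120 + w)*(-431 + w) = (-431 + w)*(120 + w))
W(q(14)) + 19817 = (-51720 + (-3*14³)² - (-933)*14³) + 19817 = (-51720 + (-3*2744)² - (-933)*2744) + 19817 = (-51720 + (-8232)² - 311*(-8232)) + 19817 = (-51720 + 67765824 + 2560152) + 19817 = 70274256 + 19817 = 70294073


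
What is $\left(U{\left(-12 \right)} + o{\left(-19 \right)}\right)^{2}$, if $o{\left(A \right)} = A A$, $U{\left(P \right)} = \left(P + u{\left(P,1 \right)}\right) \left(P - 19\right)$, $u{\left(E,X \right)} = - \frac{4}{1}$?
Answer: $734449$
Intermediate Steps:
$u{\left(E,X \right)} = -4$ ($u{\left(E,X \right)} = \left(-4\right) 1 = -4$)
$U{\left(P \right)} = \left(-19 + P\right) \left(-4 + P\right)$ ($U{\left(P \right)} = \left(P - 4\right) \left(P - 19\right) = \left(-4 + P\right) \left(-19 + P\right) = \left(-19 + P\right) \left(-4 + P\right)$)
$o{\left(A \right)} = A^{2}$
$\left(U{\left(-12 \right)} + o{\left(-19 \right)}\right)^{2} = \left(\left(76 + \left(-12\right)^{2} - -276\right) + \left(-19\right)^{2}\right)^{2} = \left(\left(76 + 144 + 276\right) + 361\right)^{2} = \left(496 + 361\right)^{2} = 857^{2} = 734449$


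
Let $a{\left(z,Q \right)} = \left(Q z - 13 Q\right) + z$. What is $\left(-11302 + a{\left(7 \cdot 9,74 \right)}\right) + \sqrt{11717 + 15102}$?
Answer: $-7539 + \sqrt{26819} \approx -7375.2$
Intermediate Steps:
$a{\left(z,Q \right)} = z - 13 Q + Q z$ ($a{\left(z,Q \right)} = \left(- 13 Q + Q z\right) + z = z - 13 Q + Q z$)
$\left(-11302 + a{\left(7 \cdot 9,74 \right)}\right) + \sqrt{11717 + 15102} = \left(-11302 + \left(7 \cdot 9 - 962 + 74 \cdot 7 \cdot 9\right)\right) + \sqrt{11717 + 15102} = \left(-11302 + \left(63 - 962 + 74 \cdot 63\right)\right) + \sqrt{26819} = \left(-11302 + \left(63 - 962 + 4662\right)\right) + \sqrt{26819} = \left(-11302 + 3763\right) + \sqrt{26819} = -7539 + \sqrt{26819}$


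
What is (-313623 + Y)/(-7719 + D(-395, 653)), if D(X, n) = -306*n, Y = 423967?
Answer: -110344/207537 ≈ -0.53168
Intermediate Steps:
(-313623 + Y)/(-7719 + D(-395, 653)) = (-313623 + 423967)/(-7719 - 306*653) = 110344/(-7719 - 199818) = 110344/(-207537) = 110344*(-1/207537) = -110344/207537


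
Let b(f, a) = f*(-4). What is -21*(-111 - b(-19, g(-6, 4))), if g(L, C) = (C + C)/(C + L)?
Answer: 3927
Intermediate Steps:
g(L, C) = 2*C/(C + L) (g(L, C) = (2*C)/(C + L) = 2*C/(C + L))
b(f, a) = -4*f
-21*(-111 - b(-19, g(-6, 4))) = -21*(-111 - (-4)*(-19)) = -21*(-111 - 1*76) = -21*(-111 - 76) = -21*(-187) = 3927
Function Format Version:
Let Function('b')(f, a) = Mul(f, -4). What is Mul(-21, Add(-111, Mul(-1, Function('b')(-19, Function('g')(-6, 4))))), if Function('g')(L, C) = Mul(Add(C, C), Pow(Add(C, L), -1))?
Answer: 3927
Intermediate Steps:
Function('g')(L, C) = Mul(2, C, Pow(Add(C, L), -1)) (Function('g')(L, C) = Mul(Mul(2, C), Pow(Add(C, L), -1)) = Mul(2, C, Pow(Add(C, L), -1)))
Function('b')(f, a) = Mul(-4, f)
Mul(-21, Add(-111, Mul(-1, Function('b')(-19, Function('g')(-6, 4))))) = Mul(-21, Add(-111, Mul(-1, Mul(-4, -19)))) = Mul(-21, Add(-111, Mul(-1, 76))) = Mul(-21, Add(-111, -76)) = Mul(-21, -187) = 3927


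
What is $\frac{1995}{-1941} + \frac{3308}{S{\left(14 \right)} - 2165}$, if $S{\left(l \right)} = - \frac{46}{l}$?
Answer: $- \frac{12537651}{4910083} \approx -2.5535$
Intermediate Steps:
$\frac{1995}{-1941} + \frac{3308}{S{\left(14 \right)} - 2165} = \frac{1995}{-1941} + \frac{3308}{- \frac{46}{14} - 2165} = 1995 \left(- \frac{1}{1941}\right) + \frac{3308}{\left(-46\right) \frac{1}{14} - 2165} = - \frac{665}{647} + \frac{3308}{- \frac{23}{7} - 2165} = - \frac{665}{647} + \frac{3308}{- \frac{15178}{7}} = - \frac{665}{647} + 3308 \left(- \frac{7}{15178}\right) = - \frac{665}{647} - \frac{11578}{7589} = - \frac{12537651}{4910083}$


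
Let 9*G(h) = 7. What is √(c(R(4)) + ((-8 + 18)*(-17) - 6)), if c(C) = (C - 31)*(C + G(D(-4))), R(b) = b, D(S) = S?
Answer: I*√305 ≈ 17.464*I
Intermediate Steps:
G(h) = 7/9 (G(h) = (⅑)*7 = 7/9)
c(C) = (-31 + C)*(7/9 + C) (c(C) = (C - 31)*(C + 7/9) = (-31 + C)*(7/9 + C))
√(c(R(4)) + ((-8 + 18)*(-17) - 6)) = √((-217/9 + 4² - 272/9*4) + ((-8 + 18)*(-17) - 6)) = √((-217/9 + 16 - 1088/9) + (10*(-17) - 6)) = √(-129 + (-170 - 6)) = √(-129 - 176) = √(-305) = I*√305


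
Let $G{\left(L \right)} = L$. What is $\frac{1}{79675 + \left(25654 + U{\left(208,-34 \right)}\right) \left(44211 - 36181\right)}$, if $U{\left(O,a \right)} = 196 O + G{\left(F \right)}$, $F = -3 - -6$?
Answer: $\frac{1}{533472425} \approx 1.8745 \cdot 10^{-9}$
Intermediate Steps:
$F = 3$ ($F = -3 + 6 = 3$)
$U{\left(O,a \right)} = 3 + 196 O$ ($U{\left(O,a \right)} = 196 O + 3 = 3 + 196 O$)
$\frac{1}{79675 + \left(25654 + U{\left(208,-34 \right)}\right) \left(44211 - 36181\right)} = \frac{1}{79675 + \left(25654 + \left(3 + 196 \cdot 208\right)\right) \left(44211 - 36181\right)} = \frac{1}{79675 + \left(25654 + \left(3 + 40768\right)\right) 8030} = \frac{1}{79675 + \left(25654 + 40771\right) 8030} = \frac{1}{79675 + 66425 \cdot 8030} = \frac{1}{79675 + 533392750} = \frac{1}{533472425}$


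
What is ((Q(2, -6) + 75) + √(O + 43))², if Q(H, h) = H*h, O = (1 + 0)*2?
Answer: 4014 + 378*√5 ≈ 4859.2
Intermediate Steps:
O = 2 (O = 1*2 = 2)
((Q(2, -6) + 75) + √(O + 43))² = ((2*(-6) + 75) + √(2 + 43))² = ((-12 + 75) + √45)² = (63 + 3*√5)²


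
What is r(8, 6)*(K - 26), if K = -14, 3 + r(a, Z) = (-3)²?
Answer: -240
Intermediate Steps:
r(a, Z) = 6 (r(a, Z) = -3 + (-3)² = -3 + 9 = 6)
r(8, 6)*(K - 26) = 6*(-14 - 26) = 6*(-40) = -240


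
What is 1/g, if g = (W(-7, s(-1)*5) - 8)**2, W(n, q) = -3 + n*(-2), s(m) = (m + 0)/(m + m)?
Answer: 1/9 ≈ 0.11111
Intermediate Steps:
s(m) = 1/2 (s(m) = m/((2*m)) = m*(1/(2*m)) = 1/2)
W(n, q) = -3 - 2*n
g = 9 (g = ((-3 - 2*(-7)) - 8)**2 = ((-3 + 14) - 8)**2 = (11 - 8)**2 = 3**2 = 9)
1/g = 1/9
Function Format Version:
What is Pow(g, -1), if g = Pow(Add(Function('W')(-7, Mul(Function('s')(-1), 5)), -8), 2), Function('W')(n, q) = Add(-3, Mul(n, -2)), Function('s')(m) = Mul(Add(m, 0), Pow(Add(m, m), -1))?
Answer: Rational(1, 9) ≈ 0.11111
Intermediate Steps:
Function('s')(m) = Rational(1, 2) (Function('s')(m) = Mul(m, Pow(Mul(2, m), -1)) = Mul(m, Mul(Rational(1, 2), Pow(m, -1))) = Rational(1, 2))
Function('W')(n, q) = Add(-3, Mul(-2, n))
g = 9 (g = Pow(Add(Add(-3, Mul(-2, -7)), -8), 2) = Pow(Add(Add(-3, 14), -8), 2) = Pow(Add(11, -8), 2) = Pow(3, 2) = 9)
Pow(g, -1) = Pow(9, -1) = Rational(1, 9)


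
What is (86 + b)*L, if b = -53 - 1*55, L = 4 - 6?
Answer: 44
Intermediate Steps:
L = -2
b = -108 (b = -53 - 55 = -108)
(86 + b)*L = (86 - 108)*(-2) = -22*(-2) = 44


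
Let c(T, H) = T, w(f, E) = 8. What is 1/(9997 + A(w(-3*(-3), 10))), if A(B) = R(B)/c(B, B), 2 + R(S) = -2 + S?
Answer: 2/19995 ≈ 0.00010002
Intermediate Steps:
R(S) = -4 + S (R(S) = -2 + (-2 + S) = -4 + S)
A(B) = (-4 + B)/B
1/(9997 + A(w(-3*(-3), 10))) = 1/(9997 + (-4 + 8)/8) = 1/(9997 + (1/8)*4) = 1/(9997 + 1/2) = 1/(19995/2) = 2/19995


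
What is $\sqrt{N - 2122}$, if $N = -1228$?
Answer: $5 i \sqrt{134} \approx 57.879 i$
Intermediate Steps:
$\sqrt{N - 2122} = \sqrt{-1228 - 2122} = \sqrt{-3350} = 5 i \sqrt{134}$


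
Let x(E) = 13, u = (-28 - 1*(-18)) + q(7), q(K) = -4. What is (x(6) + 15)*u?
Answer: -392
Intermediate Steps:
u = -14 (u = (-28 - 1*(-18)) - 4 = (-28 + 18) - 4 = -10 - 4 = -14)
(x(6) + 15)*u = (13 + 15)*(-14) = 28*(-14) = -392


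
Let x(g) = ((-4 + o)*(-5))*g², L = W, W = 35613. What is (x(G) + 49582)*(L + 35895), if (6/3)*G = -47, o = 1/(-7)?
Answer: 30544660077/7 ≈ 4.3635e+9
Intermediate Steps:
o = -⅐ ≈ -0.14286
G = -47/2 (G = (½)*(-47) = -47/2 ≈ -23.500)
L = 35613
x(g) = 145*g²/7 (x(g) = ((-4 - ⅐)*(-5))*g² = (-29/7*(-5))*g² = 145*g²/7)
(x(G) + 49582)*(L + 35895) = (145*(-47/2)²/7 + 49582)*(35613 + 35895) = ((145/7)*(2209/4) + 49582)*71508 = (320305/28 + 49582)*71508 = (1708601/28)*71508 = 30544660077/7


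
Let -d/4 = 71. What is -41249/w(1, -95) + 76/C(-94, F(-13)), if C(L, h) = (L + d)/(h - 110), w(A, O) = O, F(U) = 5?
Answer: 20489/45 ≈ 455.31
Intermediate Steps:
d = -284 (d = -4*71 = -284)
C(L, h) = (-284 + L)/(-110 + h) (C(L, h) = (L - 284)/(h - 110) = (-284 + L)/(-110 + h))
-41249/w(1, -95) + 76/C(-94, F(-13)) = -41249/(-95) + 76/(((-284 - 94)/(-110 + 5))) = -41249*(-1/95) + 76/((-378/(-105))) = 2171/5 + 76/((-1/105*(-378))) = 2171/5 + 76/(18/5) = 2171/5 + 76*(5/18) = 2171/5 + 190/9 = 20489/45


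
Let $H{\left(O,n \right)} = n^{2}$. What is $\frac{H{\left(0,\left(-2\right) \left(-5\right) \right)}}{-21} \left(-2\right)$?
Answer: $\frac{200}{21} \approx 9.5238$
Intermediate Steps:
$\frac{H{\left(0,\left(-2\right) \left(-5\right) \right)}}{-21} \left(-2\right) = \frac{\left(\left(-2\right) \left(-5\right)\right)^{2}}{-21} \left(-2\right) = - \frac{10^{2}}{21} \left(-2\right) = \left(- \frac{1}{21}\right) 100 \left(-2\right) = \left(- \frac{100}{21}\right) \left(-2\right) = \frac{200}{21}$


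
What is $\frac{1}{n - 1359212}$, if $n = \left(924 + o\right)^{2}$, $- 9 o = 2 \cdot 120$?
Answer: $- \frac{9}{4986044} \approx -1.805 \cdot 10^{-6}$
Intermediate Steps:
$o = - \frac{80}{3}$ ($o = - \frac{2 \cdot 120}{9} = \left(- \frac{1}{9}\right) 240 = - \frac{80}{3} \approx -26.667$)
$n = \frac{7246864}{9}$ ($n = \left(924 - \frac{80}{3}\right)^{2} = \left(\frac{2692}{3}\right)^{2} = \frac{7246864}{9} \approx 8.0521 \cdot 10^{5}$)
$\frac{1}{n - 1359212} = \frac{1}{\frac{7246864}{9} - 1359212} = \frac{1}{- \frac{4986044}{9}} = - \frac{9}{4986044}$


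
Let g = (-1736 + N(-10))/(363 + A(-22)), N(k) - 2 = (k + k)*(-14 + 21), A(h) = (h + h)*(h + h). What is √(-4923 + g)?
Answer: I*√215077169/209 ≈ 70.17*I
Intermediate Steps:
A(h) = 4*h² (A(h) = (2*h)*(2*h) = 4*h²)
N(k) = 2 + 14*k (N(k) = 2 + (k + k)*(-14 + 21) = 2 + (2*k)*7 = 2 + 14*k)
g = -1874/2299 (g = (-1736 + (2 + 14*(-10)))/(363 + 4*(-22)²) = (-1736 + (2 - 140))/(363 + 4*484) = (-1736 - 138)/(363 + 1936) = -1874/2299 ≈ -0.81514)
√(-4923 + g) = √(-4923 - 1874/2299) = √(-11319851/2299) = I*√215077169/209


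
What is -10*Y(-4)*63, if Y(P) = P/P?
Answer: -630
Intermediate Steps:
Y(P) = 1
-10*Y(-4)*63 = -10*1*63 = -10*63 = -630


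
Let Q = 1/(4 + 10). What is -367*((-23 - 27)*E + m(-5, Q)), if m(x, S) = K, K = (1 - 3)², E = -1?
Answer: -19818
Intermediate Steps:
K = 4 (K = (-2)² = 4)
Q = 1/14 ≈ 0.071429
m(x, S) = 4
-367*((-23 - 27)*E + m(-5, Q)) = -367*((-23 - 27)*(-1) + 4) = -367*(-50*(-1) + 4) = -367*(50 + 4) = -367*54 = -19818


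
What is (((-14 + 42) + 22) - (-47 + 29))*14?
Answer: 952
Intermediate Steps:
(((-14 + 42) + 22) - (-47 + 29))*14 = ((28 + 22) - 1*(-18))*14 = (50 + 18)*14 = 68*14 = 952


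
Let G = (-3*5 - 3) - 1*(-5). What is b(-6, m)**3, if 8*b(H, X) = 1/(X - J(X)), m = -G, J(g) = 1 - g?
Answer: 1/8000000 ≈ 1.2500e-7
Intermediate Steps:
G = -13 (G = (-15 - 3) + 5 = -18 + 5 = -13)
m = 13 (m = -1*(-13) = 13)
b(H, X) = 1/(8*(-1 + 2*X)) (b(H, X) = 1/(8*(X - (1 - X))) = 1/(8*(X + (-1 + X))) = 1/(8*(-1 + 2*X)))
b(-6, m)**3 = (1/(8*(-1 + 2*13)))**3 = (1/(8*(-1 + 26)))**3 = ((1/8)/25)**3 = ((1/8)*(1/25))**3 = (1/200)**3 = 1/8000000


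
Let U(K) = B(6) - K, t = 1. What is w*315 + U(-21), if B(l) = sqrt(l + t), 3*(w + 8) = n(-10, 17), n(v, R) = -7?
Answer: -3234 + sqrt(7) ≈ -3231.4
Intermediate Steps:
w = -31/3 (w = -8 + (1/3)*(-7) = -8 - 7/3 = -31/3 ≈ -10.333)
B(l) = sqrt(1 + l) (B(l) = sqrt(l + 1) = sqrt(1 + l))
U(K) = sqrt(7) - K (U(K) = sqrt(1 + 6) - K = sqrt(7) - K)
w*315 + U(-21) = -31/3*315 + (sqrt(7) - 1*(-21)) = -3255 + (sqrt(7) + 21) = -3255 + (21 + sqrt(7)) = -3234 + sqrt(7)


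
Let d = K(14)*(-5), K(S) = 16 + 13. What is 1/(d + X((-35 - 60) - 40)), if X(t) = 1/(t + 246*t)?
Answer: -33345/4835026 ≈ -0.0068965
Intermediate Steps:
K(S) = 29
d = -145 (d = 29*(-5) = -145)
X(t) = 1/(247*t)
1/(d + X((-35 - 60) - 40)) = 1/(-145 + 1/(247*((-35 - 60) - 40))) = 1/(-145 + 1/(247*(-95 - 40))) = 1/(-145 + (1/247)/(-135)) = 1/(-145 + (1/247)*(-1/135)) = 1/(-145 - 1/33345) = 1/(-4835026/33345) = -33345/4835026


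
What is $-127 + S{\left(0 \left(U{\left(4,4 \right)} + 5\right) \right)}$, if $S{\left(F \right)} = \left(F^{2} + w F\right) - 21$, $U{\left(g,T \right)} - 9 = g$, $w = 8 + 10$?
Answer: $-148$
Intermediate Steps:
$w = 18$
$U{\left(g,T \right)} = 9 + g$
$S{\left(F \right)} = -21 + F^{2} + 18 F$ ($S{\left(F \right)} = \left(F^{2} + 18 F\right) - 21 = -21 + F^{2} + 18 F$)
$-127 + S{\left(0 \left(U{\left(4,4 \right)} + 5\right) \right)} = -127 + \left(-21 + \left(0 \left(\left(9 + 4\right) + 5\right)\right)^{2} + 18 \cdot 0 \left(\left(9 + 4\right) + 5\right)\right) = -127 + \left(-21 + \left(0 \left(13 + 5\right)\right)^{2} + 18 \cdot 0 \left(13 + 5\right)\right) = -127 + \left(-21 + \left(0 \cdot 18\right)^{2} + 18 \cdot 0 \cdot 18\right) = -127 + \left(-21 + 0^{2} + 18 \cdot 0\right) = -127 + \left(-21 + 0 + 0\right) = -127 - 21 = -148$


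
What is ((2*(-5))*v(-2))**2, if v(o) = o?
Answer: 400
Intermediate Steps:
((2*(-5))*v(-2))**2 = ((2*(-5))*(-2))**2 = (-10*(-2))**2 = 20**2 = 400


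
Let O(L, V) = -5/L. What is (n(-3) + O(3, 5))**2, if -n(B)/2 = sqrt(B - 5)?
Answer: -263/9 + 40*I*sqrt(2)/3 ≈ -29.222 + 18.856*I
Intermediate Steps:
n(B) = -2*sqrt(-5 + B) (n(B) = -2*sqrt(B - 5) = -2*sqrt(-5 + B))
(n(-3) + O(3, 5))**2 = (-2*sqrt(-5 - 3) - 5/3)**2 = (-4*I*sqrt(2) - 5*1/3)**2 = (-4*I*sqrt(2) - 5/3)**2 = (-5/3 - 4*I*sqrt(2))**2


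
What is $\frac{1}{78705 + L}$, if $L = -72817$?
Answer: $\frac{1}{5888} \approx 0.00016984$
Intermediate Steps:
$\frac{1}{78705 + L} = \frac{1}{78705 - 72817} = \frac{1}{5888}$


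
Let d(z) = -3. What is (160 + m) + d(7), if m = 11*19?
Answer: 366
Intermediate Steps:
m = 209
(160 + m) + d(7) = (160 + 209) - 3 = 369 - 3 = 366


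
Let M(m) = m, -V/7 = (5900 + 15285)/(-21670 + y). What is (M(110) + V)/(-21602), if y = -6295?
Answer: -13161/2465714 ≈ -0.0053376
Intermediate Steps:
V = 4237/799 (V = -7*(5900 + 15285)/(-21670 - 6295) = -148295/(-27965) = -148295*(-1)/27965 = -7*(-4237/5593) = 4237/799 ≈ 5.3029)
(M(110) + V)/(-21602) = (110 + 4237/799)/(-21602) = (92127/799)*(-1/21602) = -13161/2465714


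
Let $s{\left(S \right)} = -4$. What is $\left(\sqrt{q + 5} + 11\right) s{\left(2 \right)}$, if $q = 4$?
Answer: $-56$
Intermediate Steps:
$\left(\sqrt{q + 5} + 11\right) s{\left(2 \right)} = \left(\sqrt{4 + 5} + 11\right) \left(-4\right) = \left(\sqrt{9} + 11\right) \left(-4\right) = \left(3 + 11\right) \left(-4\right) = 14 \left(-4\right) = -56$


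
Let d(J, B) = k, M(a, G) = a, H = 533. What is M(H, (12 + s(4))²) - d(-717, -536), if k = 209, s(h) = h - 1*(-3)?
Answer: 324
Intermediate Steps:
s(h) = 3 + h (s(h) = h + 3 = 3 + h)
d(J, B) = 209
M(H, (12 + s(4))²) - d(-717, -536) = 533 - 1*209 = 533 - 209 = 324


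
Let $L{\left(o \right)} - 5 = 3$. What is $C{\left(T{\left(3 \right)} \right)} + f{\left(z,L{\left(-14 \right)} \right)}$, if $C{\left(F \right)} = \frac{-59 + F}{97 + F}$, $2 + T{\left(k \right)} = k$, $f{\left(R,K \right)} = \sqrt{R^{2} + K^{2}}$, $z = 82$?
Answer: $- \frac{29}{49} + 2 \sqrt{1697} \approx 81.797$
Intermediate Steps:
$L{\left(o \right)} = 8$ ($L{\left(o \right)} = 5 + 3 = 8$)
$f{\left(R,K \right)} = \sqrt{K^{2} + R^{2}}$
$T{\left(k \right)} = -2 + k$
$C{\left(F \right)} = \frac{-59 + F}{97 + F}$
$C{\left(T{\left(3 \right)} \right)} + f{\left(z,L{\left(-14 \right)} \right)} = \frac{-59 + \left(-2 + 3\right)}{97 + \left(-2 + 3\right)} + \sqrt{8^{2} + 82^{2}} = \frac{-59 + 1}{97 + 1} + \sqrt{64 + 6724} = \frac{1}{98} \left(-58\right) + \sqrt{6788} = \frac{1}{98} \left(-58\right) + 2 \sqrt{1697} = - \frac{29}{49} + 2 \sqrt{1697}$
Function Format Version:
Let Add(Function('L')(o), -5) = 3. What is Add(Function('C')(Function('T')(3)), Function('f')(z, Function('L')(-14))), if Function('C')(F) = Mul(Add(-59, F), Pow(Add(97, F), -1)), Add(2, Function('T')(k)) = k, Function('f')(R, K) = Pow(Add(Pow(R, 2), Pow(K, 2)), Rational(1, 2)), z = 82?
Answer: Add(Rational(-29, 49), Mul(2, Pow(1697, Rational(1, 2)))) ≈ 81.797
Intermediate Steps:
Function('L')(o) = 8 (Function('L')(o) = Add(5, 3) = 8)
Function('f')(R, K) = Pow(Add(Pow(K, 2), Pow(R, 2)), Rational(1, 2))
Function('T')(k) = Add(-2, k)
Function('C')(F) = Mul(Pow(Add(97, F), -1), Add(-59, F))
Add(Function('C')(Function('T')(3)), Function('f')(z, Function('L')(-14))) = Add(Mul(Pow(Add(97, Add(-2, 3)), -1), Add(-59, Add(-2, 3))), Pow(Add(Pow(8, 2), Pow(82, 2)), Rational(1, 2))) = Add(Mul(Pow(Add(97, 1), -1), Add(-59, 1)), Pow(Add(64, 6724), Rational(1, 2))) = Add(Mul(Pow(98, -1), -58), Pow(6788, Rational(1, 2))) = Add(Mul(Rational(1, 98), -58), Mul(2, Pow(1697, Rational(1, 2)))) = Add(Rational(-29, 49), Mul(2, Pow(1697, Rational(1, 2))))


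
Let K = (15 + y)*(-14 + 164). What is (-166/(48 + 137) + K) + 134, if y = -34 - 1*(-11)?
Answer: -197376/185 ≈ -1066.9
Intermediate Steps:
y = -23 (y = -34 + 11 = -23)
K = -1200 (K = (15 - 23)*(-14 + 164) = -8*150 = -1200)
(-166/(48 + 137) + K) + 134 = (-166/(48 + 137) - 1200) + 134 = (-166/185 - 1200) + 134 = -222166/185 + 134 = -197376/185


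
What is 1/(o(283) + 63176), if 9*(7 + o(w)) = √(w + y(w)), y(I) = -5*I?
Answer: 5116689/323216128573 - 18*I*√283/323216128573 ≈ 1.5831e-5 - 9.3686e-10*I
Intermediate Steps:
o(w) = -7 + 2*√(-w)/9 (o(w) = -7 + √(w - 5*w)/9 = -7 + √(-4*w)/9 = -7 + (2*√(-w))/9 = -7 + 2*√(-w)/9)
1/(o(283) + 63176) = 1/((-7 + 2*√(-1*283)/9) + 63176) = 1/((-7 + 2*√(-283)/9) + 63176) = 1/((-7 + 2*(I*√283)/9) + 63176) = 1/((-7 + 2*I*√283/9) + 63176) = 1/(63169 + 2*I*√283/9)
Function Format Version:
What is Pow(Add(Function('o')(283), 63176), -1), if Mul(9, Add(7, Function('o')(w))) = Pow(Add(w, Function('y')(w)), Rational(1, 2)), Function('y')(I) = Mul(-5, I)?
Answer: Add(Rational(5116689, 323216128573), Mul(Rational(-18, 323216128573), I, Pow(283, Rational(1, 2)))) ≈ Add(1.5831e-5, Mul(-9.3686e-10, I))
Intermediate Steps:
Function('o')(w) = Add(-7, Mul(Rational(2, 9), Pow(Mul(-1, w), Rational(1, 2)))) (Function('o')(w) = Add(-7, Mul(Rational(1, 9), Pow(Add(w, Mul(-5, w)), Rational(1, 2)))) = Add(-7, Mul(Rational(1, 9), Pow(Mul(-4, w), Rational(1, 2)))) = Add(-7, Mul(Rational(1, 9), Mul(2, Pow(Mul(-1, w), Rational(1, 2))))) = Add(-7, Mul(Rational(2, 9), Pow(Mul(-1, w), Rational(1, 2)))))
Pow(Add(Function('o')(283), 63176), -1) = Pow(Add(Add(-7, Mul(Rational(2, 9), Pow(Mul(-1, 283), Rational(1, 2)))), 63176), -1) = Pow(Add(Add(-7, Mul(Rational(2, 9), Pow(-283, Rational(1, 2)))), 63176), -1) = Pow(Add(Add(-7, Mul(Rational(2, 9), Mul(I, Pow(283, Rational(1, 2))))), 63176), -1) = Pow(Add(Add(-7, Mul(Rational(2, 9), I, Pow(283, Rational(1, 2)))), 63176), -1) = Pow(Add(63169, Mul(Rational(2, 9), I, Pow(283, Rational(1, 2)))), -1)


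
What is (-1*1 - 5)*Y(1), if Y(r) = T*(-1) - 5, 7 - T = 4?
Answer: 48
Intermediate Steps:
T = 3 (T = 7 - 1*4 = 7 - 4 = 3)
Y(r) = -8 (Y(r) = 3*(-1) - 5 = -3 - 5 = -8)
(-1*1 - 5)*Y(1) = (-1*1 - 5)*(-8) = (-1 - 5)*(-8) = -6*(-8) = 48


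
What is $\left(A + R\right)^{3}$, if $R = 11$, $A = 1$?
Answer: $1728$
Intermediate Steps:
$\left(A + R\right)^{3} = \left(1 + 11\right)^{3} = 12^{3} = 1728$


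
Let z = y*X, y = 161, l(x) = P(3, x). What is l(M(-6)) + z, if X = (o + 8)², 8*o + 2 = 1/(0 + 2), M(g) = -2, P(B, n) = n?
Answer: 2515113/256 ≈ 9824.7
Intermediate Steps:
l(x) = x
o = -3/16 (o = -¼ + 1/(8*(0 + 2)) = -¼ + (⅛)/2 = -¼ + (⅛)*(½) = -¼ + 1/16 = -3/16 ≈ -0.18750)
X = 15625/256 (X = (-3/16 + 8)² = (125/16)² = 15625/256 ≈ 61.035)
z = 2515625/256 (z = 161*(15625/256) = 2515625/256 ≈ 9826.7)
l(M(-6)) + z = -2 + 2515625/256 = 2515113/256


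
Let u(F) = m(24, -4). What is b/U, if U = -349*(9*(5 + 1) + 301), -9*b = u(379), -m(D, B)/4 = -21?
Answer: 28/371685 ≈ 7.5333e-5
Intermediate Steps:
m(D, B) = 84 (m(D, B) = -4*(-21) = 84)
u(F) = 84
b = -28/3 (b = -⅑*84 = -28/3 ≈ -9.3333)
U = -123895 (U = -349*(9*6 + 301) = -349*(54 + 301) = -349*355 = -123895)
b/U = -28/3/(-123895) = -28/3*(-1/123895) = 28/371685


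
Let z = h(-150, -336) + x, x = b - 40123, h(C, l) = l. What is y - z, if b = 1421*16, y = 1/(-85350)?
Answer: 1512658049/85350 ≈ 17723.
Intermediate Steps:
y = -1/85350 ≈ -1.1716e-5
b = 22736
x = -17387 (x = 22736 - 40123 = -17387)
z = -17723 (z = -336 - 17387 = -17723)
y - z = -1/85350 - 1*(-17723) = -1/85350 + 17723 = 1512658049/85350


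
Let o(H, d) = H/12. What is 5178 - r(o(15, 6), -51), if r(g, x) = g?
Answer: 20707/4 ≈ 5176.8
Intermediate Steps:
o(H, d) = H/12 (o(H, d) = H*(1/12) = H/12)
5178 - r(o(15, 6), -51) = 5178 - 15/12 = 5178 - 1*5/4 = 5178 - 5/4 = 20707/4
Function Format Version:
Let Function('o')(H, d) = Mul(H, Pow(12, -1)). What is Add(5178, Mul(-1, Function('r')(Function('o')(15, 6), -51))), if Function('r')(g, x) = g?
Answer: Rational(20707, 4) ≈ 5176.8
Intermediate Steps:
Function('o')(H, d) = Mul(Rational(1, 12), H) (Function('o')(H, d) = Mul(H, Rational(1, 12)) = Mul(Rational(1, 12), H))
Add(5178, Mul(-1, Function('r')(Function('o')(15, 6), -51))) = Add(5178, Mul(-1, Mul(Rational(1, 12), 15))) = Add(5178, Mul(-1, Rational(5, 4))) = Add(5178, Rational(-5, 4)) = Rational(20707, 4)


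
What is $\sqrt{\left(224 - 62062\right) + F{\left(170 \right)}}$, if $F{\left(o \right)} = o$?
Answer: $6 i \sqrt{1713} \approx 248.33 i$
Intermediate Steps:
$\sqrt{\left(224 - 62062\right) + F{\left(170 \right)}} = \sqrt{\left(224 - 62062\right) + 170} = \sqrt{-61838 + 170} = \sqrt{-61668} = 6 i \sqrt{1713}$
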